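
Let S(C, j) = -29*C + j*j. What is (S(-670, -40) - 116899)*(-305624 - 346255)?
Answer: 62494987851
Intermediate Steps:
S(C, j) = j**2 - 29*C (S(C, j) = -29*C + j**2 = j**2 - 29*C)
(S(-670, -40) - 116899)*(-305624 - 346255) = (((-40)**2 - 29*(-670)) - 116899)*(-305624 - 346255) = ((1600 + 19430) - 116899)*(-651879) = (21030 - 116899)*(-651879) = -95869*(-651879) = 62494987851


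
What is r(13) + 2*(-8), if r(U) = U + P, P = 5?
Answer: 2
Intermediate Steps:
r(U) = 5 + U (r(U) = U + 5 = 5 + U)
r(13) + 2*(-8) = (5 + 13) + 2*(-8) = 18 - 16 = 2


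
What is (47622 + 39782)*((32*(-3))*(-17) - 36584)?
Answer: -3054944608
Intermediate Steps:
(47622 + 39782)*((32*(-3))*(-17) - 36584) = 87404*(-96*(-17) - 36584) = 87404*(1632 - 36584) = 87404*(-34952) = -3054944608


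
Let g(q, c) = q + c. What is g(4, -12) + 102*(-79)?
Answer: -8066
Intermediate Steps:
g(q, c) = c + q
g(4, -12) + 102*(-79) = (-12 + 4) + 102*(-79) = -8 - 8058 = -8066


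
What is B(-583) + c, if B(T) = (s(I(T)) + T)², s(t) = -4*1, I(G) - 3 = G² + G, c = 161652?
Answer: 506221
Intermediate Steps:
I(G) = 3 + G + G² (I(G) = 3 + (G² + G) = 3 + (G + G²) = 3 + G + G²)
s(t) = -4
B(T) = (-4 + T)²
B(-583) + c = (-4 - 583)² + 161652 = (-587)² + 161652 = 344569 + 161652 = 506221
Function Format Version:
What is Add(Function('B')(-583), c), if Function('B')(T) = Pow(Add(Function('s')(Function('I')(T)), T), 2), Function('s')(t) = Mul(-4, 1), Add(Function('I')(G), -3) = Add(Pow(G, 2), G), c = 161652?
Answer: 506221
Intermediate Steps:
Function('I')(G) = Add(3, G, Pow(G, 2)) (Function('I')(G) = Add(3, Add(Pow(G, 2), G)) = Add(3, Add(G, Pow(G, 2))) = Add(3, G, Pow(G, 2)))
Function('s')(t) = -4
Function('B')(T) = Pow(Add(-4, T), 2)
Add(Function('B')(-583), c) = Add(Pow(Add(-4, -583), 2), 161652) = Add(Pow(-587, 2), 161652) = Add(344569, 161652) = 506221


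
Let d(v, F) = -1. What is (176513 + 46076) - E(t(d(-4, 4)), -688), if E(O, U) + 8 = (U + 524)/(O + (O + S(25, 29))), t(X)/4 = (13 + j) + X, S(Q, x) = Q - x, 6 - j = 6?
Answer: 5119772/23 ≈ 2.2260e+5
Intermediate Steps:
j = 0 (j = 6 - 1*6 = 6 - 6 = 0)
t(X) = 52 + 4*X (t(X) = 4*((13 + 0) + X) = 4*(13 + X) = 52 + 4*X)
E(O, U) = -8 + (524 + U)/(-4 + 2*O) (E(O, U) = -8 + (U + 524)/(O + (O + (25 - 1*29))) = -8 + (524 + U)/(O + (O + (25 - 29))) = -8 + (524 + U)/(O + (O - 4)) = -8 + (524 + U)/(O + (-4 + O)) = -8 + (524 + U)/(-4 + 2*O))
(176513 + 46076) - E(t(d(-4, 4)), -688) = (176513 + 46076) - (556 - 688 - 16*(52 + 4*(-1)))/(2*(-2 + (52 + 4*(-1)))) = 222589 - (556 - 688 - 16*(52 - 4))/(2*(-2 + (52 - 4))) = 222589 - (556 - 688 - 16*48)/(2*(-2 + 48)) = 222589 - (556 - 688 - 768)/(2*46) = 222589 - (-900)/(2*46) = 222589 - 1*(-225/23) = 222589 + 225/23 = 5119772/23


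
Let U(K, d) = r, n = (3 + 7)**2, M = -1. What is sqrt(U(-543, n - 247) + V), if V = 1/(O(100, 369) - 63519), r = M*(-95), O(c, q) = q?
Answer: sqrt(15154102974)/12630 ≈ 9.7468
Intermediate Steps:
r = 95 (r = -1*(-95) = 95)
n = 100 (n = 10**2 = 100)
U(K, d) = 95
V = -1/63150 (V = 1/(369 - 63519) = 1/(-63150) = -1/63150 ≈ -1.5835e-5)
sqrt(U(-543, n - 247) + V) = sqrt(95 - 1/63150) = sqrt(5999249/63150) = sqrt(15154102974)/12630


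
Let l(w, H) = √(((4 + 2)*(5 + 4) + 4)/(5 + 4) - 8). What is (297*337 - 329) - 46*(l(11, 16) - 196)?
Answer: 108776 - 46*I*√14/3 ≈ 1.0878e+5 - 57.372*I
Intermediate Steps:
l(w, H) = I*√14/3 (l(w, H) = √((6*9 + 4)/9 - 8) = √((54 + 4)*(⅑) - 8) = √(58*(⅑) - 8) = √(58/9 - 8) = √(-14/9) = I*√14/3)
(297*337 - 329) - 46*(l(11, 16) - 196) = (297*337 - 329) - 46*(I*√14/3 - 196) = (100089 - 329) - 46*(-196 + I*√14/3) = 99760 - (-9016 + 46*I*√14/3) = 99760 + (9016 - 46*I*√14/3) = 108776 - 46*I*√14/3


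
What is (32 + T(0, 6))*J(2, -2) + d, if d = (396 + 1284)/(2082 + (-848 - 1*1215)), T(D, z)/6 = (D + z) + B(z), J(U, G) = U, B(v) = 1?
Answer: 4492/19 ≈ 236.42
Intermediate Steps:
T(D, z) = 6 + 6*D + 6*z (T(D, z) = 6*((D + z) + 1) = 6*(1 + D + z) = 6 + 6*D + 6*z)
d = 1680/19 (d = 1680/(2082 + (-848 - 1215)) = 1680/(2082 - 2063) = 1680/19 ≈ 88.421)
(32 + T(0, 6))*J(2, -2) + d = (32 + (6 + 6*0 + 6*6))*2 + 1680/19 = (32 + (6 + 0 + 36))*2 + 1680/19 = (32 + 42)*2 + 1680/19 = 74*2 + 1680/19 = 148 + 1680/19 = 4492/19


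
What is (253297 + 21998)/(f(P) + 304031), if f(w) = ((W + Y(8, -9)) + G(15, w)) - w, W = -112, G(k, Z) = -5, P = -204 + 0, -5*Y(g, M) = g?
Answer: 1376475/1520582 ≈ 0.90523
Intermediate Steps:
Y(g, M) = -g/5
P = -204
f(w) = -593/5 - w (f(w) = ((-112 - ⅕*8) - 5) - w = ((-112 - 8/5) - 5) - w = (-568/5 - 5) - w = -593/5 - w)
(253297 + 21998)/(f(P) + 304031) = (253297 + 21998)/((-593/5 - 1*(-204)) + 304031) = 275295/((-593/5 + 204) + 304031) = 275295/(427/5 + 304031) = 275295/(1520582/5) = 275295*(5/1520582) = 1376475/1520582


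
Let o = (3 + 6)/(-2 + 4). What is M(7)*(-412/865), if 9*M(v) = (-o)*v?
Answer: 1442/865 ≈ 1.6671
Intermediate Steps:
o = 9/2 ≈ 4.5000
M(v) = -v/2 (M(v) = ((-1*9/2)*v)/9 = (-9*v/2)/9 = -v/2)
M(7)*(-412/865) = (-½*7)*(-412/865) = -(-1442)/865 = -7/2*(-412/865) = 1442/865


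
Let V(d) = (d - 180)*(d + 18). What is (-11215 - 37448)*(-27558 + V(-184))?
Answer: -1599358158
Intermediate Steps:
V(d) = (-180 + d)*(18 + d)
(-11215 - 37448)*(-27558 + V(-184)) = (-11215 - 37448)*(-27558 + (-3240 + (-184)² - 162*(-184))) = -48663*(-27558 + (-3240 + 33856 + 29808)) = -48663*(-27558 + 60424) = -48663*32866 = -1599358158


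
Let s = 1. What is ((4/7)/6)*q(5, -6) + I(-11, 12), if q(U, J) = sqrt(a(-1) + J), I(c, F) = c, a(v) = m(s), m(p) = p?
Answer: -11 + 2*I*sqrt(5)/21 ≈ -11.0 + 0.21296*I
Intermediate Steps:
a(v) = 1
q(U, J) = sqrt(1 + J)
((4/7)/6)*q(5, -6) + I(-11, 12) = ((4/7)/6)*sqrt(1 - 6) - 11 = ((4*(1/7))*(1/6))*sqrt(-5) - 11 = ((4/7)*(1/6))*(I*sqrt(5)) - 11 = 2*(I*sqrt(5))/21 - 11 = 2*I*sqrt(5)/21 - 11 = -11 + 2*I*sqrt(5)/21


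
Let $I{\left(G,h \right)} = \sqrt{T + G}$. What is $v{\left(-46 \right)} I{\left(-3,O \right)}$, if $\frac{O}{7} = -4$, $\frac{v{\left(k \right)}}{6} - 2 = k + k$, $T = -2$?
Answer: $- 540 i \sqrt{5} \approx - 1207.5 i$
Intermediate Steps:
$v{\left(k \right)} = 12 + 12 k$ ($v{\left(k \right)} = 12 + 6 \left(k + k\right) = 12 + 6 \cdot 2 k = 12 + 12 k$)
$O = -28$ ($O = 7 \left(-4\right) = -28$)
$I{\left(G,h \right)} = \sqrt{-2 + G}$
$v{\left(-46 \right)} I{\left(-3,O \right)} = \left(12 + 12 \left(-46\right)\right) \sqrt{-2 - 3} = \left(12 - 552\right) \sqrt{-5} = - 540 i \sqrt{5}$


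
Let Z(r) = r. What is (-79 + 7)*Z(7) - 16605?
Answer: -17109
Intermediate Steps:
(-79 + 7)*Z(7) - 16605 = (-79 + 7)*7 - 16605 = -72*7 - 16605 = -504 - 16605 = -17109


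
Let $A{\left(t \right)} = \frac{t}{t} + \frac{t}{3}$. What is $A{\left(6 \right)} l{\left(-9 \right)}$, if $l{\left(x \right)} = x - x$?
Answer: $0$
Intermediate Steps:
$l{\left(x \right)} = 0$
$A{\left(t \right)} = 1 + \frac{t}{3}$ ($A{\left(t \right)} = 1 + t \frac{1}{3} = 1 + \frac{t}{3}$)
$A{\left(6 \right)} l{\left(-9 \right)} = \left(1 + \frac{1}{3} \cdot 6\right) 0 = \left(1 + 2\right) 0 = 3 \cdot 0 = 0$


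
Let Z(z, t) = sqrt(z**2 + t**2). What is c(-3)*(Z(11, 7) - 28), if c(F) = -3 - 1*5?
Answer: 224 - 8*sqrt(170) ≈ 119.69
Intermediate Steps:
c(F) = -8 (c(F) = -3 - 5 = -8)
Z(z, t) = sqrt(t**2 + z**2)
c(-3)*(Z(11, 7) - 28) = -8*(sqrt(7**2 + 11**2) - 28) = -8*(sqrt(49 + 121) - 28) = -8*(sqrt(170) - 28) = -8*(-28 + sqrt(170)) = 224 - 8*sqrt(170)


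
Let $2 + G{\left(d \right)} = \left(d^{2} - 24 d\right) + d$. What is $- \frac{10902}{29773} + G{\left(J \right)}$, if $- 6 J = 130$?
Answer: $\frac{258688798}{267957} \approx 965.41$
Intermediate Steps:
$J = - \frac{65}{3}$ ($J = \left(- \frac{1}{6}\right) 130 = - \frac{65}{3} \approx -21.667$)
$G{\left(d \right)} = -2 + d^{2} - 23 d$ ($G{\left(d \right)} = -2 + \left(\left(d^{2} - 24 d\right) + d\right) = -2 + \left(d^{2} - 23 d\right) = -2 + d^{2} - 23 d$)
$- \frac{10902}{29773} + G{\left(J \right)} = - \frac{10902}{29773} - \left(- \frac{1489}{3} - \frac{4225}{9}\right) = \left(-10902\right) \frac{1}{29773} + \left(-2 + \frac{4225}{9} + \frac{1495}{3}\right) = - \frac{10902}{29773} + \frac{8692}{9} = \frac{258688798}{267957}$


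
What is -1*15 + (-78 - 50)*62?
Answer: -7951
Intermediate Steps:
-1*15 + (-78 - 50)*62 = -15 - 128*62 = -15 - 7936 = -7951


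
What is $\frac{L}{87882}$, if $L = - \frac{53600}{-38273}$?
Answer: $\frac{26800}{1681753893} \approx 1.5936 \cdot 10^{-5}$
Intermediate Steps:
$L = \frac{53600}{38273}$ ($L = \left(-53600\right) \left(- \frac{1}{38273}\right) = \frac{53600}{38273} \approx 1.4005$)
$\frac{L}{87882} = \frac{53600}{38273 \cdot 87882} = \frac{53600}{38273} \cdot \frac{1}{87882} = \frac{26800}{1681753893}$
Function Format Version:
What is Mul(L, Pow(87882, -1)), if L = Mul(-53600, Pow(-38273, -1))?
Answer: Rational(26800, 1681753893) ≈ 1.5936e-5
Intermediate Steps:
L = Rational(53600, 38273) (L = Mul(-53600, Rational(-1, 38273)) = Rational(53600, 38273) ≈ 1.4005)
Mul(L, Pow(87882, -1)) = Mul(Rational(53600, 38273), Pow(87882, -1)) = Mul(Rational(53600, 38273), Rational(1, 87882)) = Rational(26800, 1681753893)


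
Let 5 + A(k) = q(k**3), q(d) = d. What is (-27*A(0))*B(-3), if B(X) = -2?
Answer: -270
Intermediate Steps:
A(k) = -5 + k**3
(-27*A(0))*B(-3) = -27*(-5 + 0**3)*(-2) = -27*(-5 + 0)*(-2) = -27*(-5)*(-2) = 135*(-2) = -270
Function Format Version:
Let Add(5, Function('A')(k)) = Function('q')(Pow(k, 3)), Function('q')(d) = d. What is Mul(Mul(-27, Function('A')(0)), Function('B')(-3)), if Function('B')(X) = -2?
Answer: -270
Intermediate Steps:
Function('A')(k) = Add(-5, Pow(k, 3))
Mul(Mul(-27, Function('A')(0)), Function('B')(-3)) = Mul(Mul(-27, Add(-5, Pow(0, 3))), -2) = Mul(Mul(-27, Add(-5, 0)), -2) = Mul(Mul(-27, -5), -2) = Mul(135, -2) = -270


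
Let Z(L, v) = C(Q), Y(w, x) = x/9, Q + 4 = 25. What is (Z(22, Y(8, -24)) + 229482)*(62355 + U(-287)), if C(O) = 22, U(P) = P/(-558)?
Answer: 3992724349504/279 ≈ 1.4311e+10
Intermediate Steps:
Q = 21 (Q = -4 + 25 = 21)
U(P) = -P/558 (U(P) = P*(-1/558) = -P/558)
Y(w, x) = x/9 (Y(w, x) = x*(⅑) = x/9)
Z(L, v) = 22
(Z(22, Y(8, -24)) + 229482)*(62355 + U(-287)) = (22 + 229482)*(62355 - 1/558*(-287)) = 229504*(62355 + 287/558) = 229504*(34794377/558) = 3992724349504/279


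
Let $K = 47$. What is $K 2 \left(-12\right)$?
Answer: $-1128$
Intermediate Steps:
$K 2 \left(-12\right) = 47 \cdot 2 \left(-12\right) = 94 \left(-12\right) = -1128$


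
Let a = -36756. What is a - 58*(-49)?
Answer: -33914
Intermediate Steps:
a - 58*(-49) = -36756 - 58*(-49) = -36756 - 1*(-2842) = -36756 + 2842 = -33914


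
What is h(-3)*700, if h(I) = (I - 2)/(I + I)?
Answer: 1750/3 ≈ 583.33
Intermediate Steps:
h(I) = (-2 + I)/(2*I) (h(I) = (-2 + I)/((2*I)) = (-2 + I)*(1/(2*I)) = (-2 + I)/(2*I))
h(-3)*700 = ((1/2)*(-2 - 3)/(-3))*700 = ((1/2)*(-1/3)*(-5))*700 = (5/6)*700 = 1750/3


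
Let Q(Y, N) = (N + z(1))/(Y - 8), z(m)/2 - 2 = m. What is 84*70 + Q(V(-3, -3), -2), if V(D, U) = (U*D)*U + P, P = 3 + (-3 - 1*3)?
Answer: 111718/19 ≈ 5879.9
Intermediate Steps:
z(m) = 4 + 2*m
P = -3 (P = 3 + (-3 - 3) = 3 - 6 = -3)
V(D, U) = -3 + D*U² (V(D, U) = (U*D)*U - 3 = (D*U)*U - 3 = D*U² - 3 = -3 + D*U²)
Q(Y, N) = (6 + N)/(-8 + Y) (Q(Y, N) = (N + (4 + 2*1))/(Y - 8) = (N + (4 + 2))/(-8 + Y) = (N + 6)/(-8 + Y) = (6 + N)/(-8 + Y))
84*70 + Q(V(-3, -3), -2) = 84*70 + (6 - 2)/(-8 + (-3 - 3*(-3)²)) = 5880 + 4/(-8 + (-3 - 3*9)) = 5880 + 4/(-8 + (-3 - 27)) = 5880 + 4/(-8 - 30) = 5880 + 4/(-38) = 5880 - 1/38*4 = 5880 - 2/19 = 111718/19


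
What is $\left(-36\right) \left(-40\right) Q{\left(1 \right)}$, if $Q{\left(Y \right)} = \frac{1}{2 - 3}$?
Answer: $-1440$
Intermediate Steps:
$Q{\left(Y \right)} = -1$ ($Q{\left(Y \right)} = \frac{1}{-1} = -1$)
$\left(-36\right) \left(-40\right) Q{\left(1 \right)} = \left(-36\right) \left(-40\right) \left(-1\right) = 1440 \left(-1\right) = -1440$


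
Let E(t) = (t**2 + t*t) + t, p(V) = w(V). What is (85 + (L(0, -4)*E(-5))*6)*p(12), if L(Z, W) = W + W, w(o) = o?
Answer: -24900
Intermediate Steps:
p(V) = V
L(Z, W) = 2*W
E(t) = t + 2*t**2 (E(t) = (t**2 + t**2) + t = 2*t**2 + t = t + 2*t**2)
(85 + (L(0, -4)*E(-5))*6)*p(12) = (85 + ((2*(-4))*(-5*(1 + 2*(-5))))*6)*12 = (85 - (-40)*(1 - 10)*6)*12 = (85 - (-40)*(-9)*6)*12 = (85 - 8*45*6)*12 = (85 - 360*6)*12 = (85 - 2160)*12 = -2075*12 = -24900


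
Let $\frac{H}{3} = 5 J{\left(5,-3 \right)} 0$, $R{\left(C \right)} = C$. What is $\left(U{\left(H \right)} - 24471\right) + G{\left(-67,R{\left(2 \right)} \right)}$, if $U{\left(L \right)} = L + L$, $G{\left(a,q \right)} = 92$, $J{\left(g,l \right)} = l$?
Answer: $-24379$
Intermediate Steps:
$H = 0$ ($H = 3 \cdot 5 \left(-3\right) 0 = 3 \left(\left(-15\right) 0\right) = 3 \cdot 0 = 0$)
$U{\left(L \right)} = 2 L$
$\left(U{\left(H \right)} - 24471\right) + G{\left(-67,R{\left(2 \right)} \right)} = \left(2 \cdot 0 - 24471\right) + 92 = \left(0 - 24471\right) + 92 = -24471 + 92 = -24379$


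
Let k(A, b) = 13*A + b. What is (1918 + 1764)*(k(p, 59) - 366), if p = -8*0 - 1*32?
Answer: -2662086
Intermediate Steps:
p = -32 (p = 0 - 32 = -32)
k(A, b) = b + 13*A
(1918 + 1764)*(k(p, 59) - 366) = (1918 + 1764)*((59 + 13*(-32)) - 366) = 3682*((59 - 416) - 366) = 3682*(-357 - 366) = 3682*(-723) = -2662086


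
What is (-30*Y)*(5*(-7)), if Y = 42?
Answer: 44100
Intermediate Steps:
(-30*Y)*(5*(-7)) = (-30*42)*(5*(-7)) = -1260*(-35) = 44100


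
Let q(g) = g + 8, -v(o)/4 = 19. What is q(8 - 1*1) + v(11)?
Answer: -61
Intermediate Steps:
v(o) = -76 (v(o) = -4*19 = -76)
q(g) = 8 + g
q(8 - 1*1) + v(11) = (8 + (8 - 1*1)) - 76 = (8 + (8 - 1)) - 76 = (8 + 7) - 76 = 15 - 76 = -61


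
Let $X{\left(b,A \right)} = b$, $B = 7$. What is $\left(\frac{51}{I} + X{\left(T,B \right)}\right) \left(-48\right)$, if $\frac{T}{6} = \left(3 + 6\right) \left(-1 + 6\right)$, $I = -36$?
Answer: $-12892$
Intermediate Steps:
$T = 270$ ($T = 6 \left(3 + 6\right) \left(-1 + 6\right) = 6 \cdot 9 \cdot 5 = 6 \cdot 45 = 270$)
$\left(\frac{51}{I} + X{\left(T,B \right)}\right) \left(-48\right) = \left(\frac{51}{-36} + 270\right) \left(-48\right) = \left(51 \left(- \frac{1}{36}\right) + 270\right) \left(-48\right) = \left(- \frac{17}{12} + 270\right) \left(-48\right) = \frac{3223}{12} \left(-48\right) = -12892$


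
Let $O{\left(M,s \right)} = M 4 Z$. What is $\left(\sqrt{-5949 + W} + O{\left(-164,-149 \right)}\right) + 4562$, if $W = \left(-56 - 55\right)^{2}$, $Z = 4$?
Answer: $1938 + 6 \sqrt{177} \approx 2017.8$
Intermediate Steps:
$W = 12321$ ($W = \left(-111\right)^{2} = 12321$)
$O{\left(M,s \right)} = 16 M$ ($O{\left(M,s \right)} = M 4 \cdot 4 = 4 M 4 = 16 M$)
$\left(\sqrt{-5949 + W} + O{\left(-164,-149 \right)}\right) + 4562 = \left(\sqrt{-5949 + 12321} + 16 \left(-164\right)\right) + 4562 = \left(\sqrt{6372} - 2624\right) + 4562 = \left(6 \sqrt{177} - 2624\right) + 4562 = \left(-2624 + 6 \sqrt{177}\right) + 4562 = 1938 + 6 \sqrt{177}$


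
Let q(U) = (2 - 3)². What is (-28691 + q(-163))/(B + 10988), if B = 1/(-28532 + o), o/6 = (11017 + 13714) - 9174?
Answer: -1859398900/712132281 ≈ -2.6110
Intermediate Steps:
o = 93342 (o = 6*((11017 + 13714) - 9174) = 6*(24731 - 9174) = 6*15557 = 93342)
q(U) = 1 (q(U) = (-1)² = 1)
B = 1/64810 (B = 1/(-28532 + 93342) = 1/64810 ≈ 1.5430e-5)
(-28691 + q(-163))/(B + 10988) = (-28691 + 1)/(1/64810 + 10988) = -28690/712132281/64810 = -28690*64810/712132281 = -1859398900/712132281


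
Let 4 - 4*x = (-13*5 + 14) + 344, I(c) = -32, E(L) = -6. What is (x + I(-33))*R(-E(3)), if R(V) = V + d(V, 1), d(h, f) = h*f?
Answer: -1251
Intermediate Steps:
d(h, f) = f*h
x = -289/4 (x = 1 - ((-13*5 + 14) + 344)/4 = 1 - ((-65 + 14) + 344)/4 = 1 - (-51 + 344)/4 = 1 - 1/4*293 = 1 - 293/4 = -289/4 ≈ -72.250)
R(V) = 2*V (R(V) = V + 1*V = V + V = 2*V)
(x + I(-33))*R(-E(3)) = (-289/4 - 32)*(2*(-1*(-6))) = -417*6/2 = -417/4*12 = -1251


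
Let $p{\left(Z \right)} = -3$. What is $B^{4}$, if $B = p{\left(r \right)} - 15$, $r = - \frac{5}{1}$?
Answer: $104976$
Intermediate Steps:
$r = -5$ ($r = \left(-5\right) 1 = -5$)
$B = -18$ ($B = -3 - 15 = -18$)
$B^{4} = \left(-18\right)^{4} = 104976$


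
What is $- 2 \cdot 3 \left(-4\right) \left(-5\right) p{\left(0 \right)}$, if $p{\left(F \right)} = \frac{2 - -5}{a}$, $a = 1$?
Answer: $-840$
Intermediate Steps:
$p{\left(F \right)} = 7$ ($p{\left(F \right)} = \frac{2 - -5}{1} = \left(2 + 5\right) 1 = 7 \cdot 1 = 7$)
$- 2 \cdot 3 \left(-4\right) \left(-5\right) p{\left(0 \right)} = - 2 \cdot 3 \left(-4\right) \left(-5\right) 7 = - 2 \left(-12\right) \left(-5\right) 7 = - 2 \cdot 60 \cdot 7 = \left(-2\right) 420 = -840$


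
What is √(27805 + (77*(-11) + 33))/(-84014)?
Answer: -3*√2999/84014 ≈ -0.0019555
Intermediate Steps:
√(27805 + (77*(-11) + 33))/(-84014) = √(27805 + (-847 + 33))*(-1/84014) = √(27805 - 814)*(-1/84014) = √26991*(-1/84014) = (3*√2999)*(-1/84014) = -3*√2999/84014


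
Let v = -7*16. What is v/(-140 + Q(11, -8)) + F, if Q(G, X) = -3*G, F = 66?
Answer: 11530/173 ≈ 66.647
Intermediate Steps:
v = -112
v/(-140 + Q(11, -8)) + F = -112/(-140 - 3*11) + 66 = -112/(-140 - 33) + 66 = -112/(-173) + 66 = -112*(-1/173) + 66 = 112/173 + 66 = 11530/173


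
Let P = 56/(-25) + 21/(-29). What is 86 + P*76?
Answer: -100974/725 ≈ -139.27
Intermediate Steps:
P = -2149/725 (P = 56*(-1/25) + 21*(-1/29) = -56/25 - 21/29 = -2149/725 ≈ -2.9641)
86 + P*76 = 86 - 2149/725*76 = 86 - 163324/725 = -100974/725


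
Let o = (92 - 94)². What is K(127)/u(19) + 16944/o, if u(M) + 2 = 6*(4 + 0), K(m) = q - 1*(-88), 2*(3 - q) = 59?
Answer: 186507/44 ≈ 4238.8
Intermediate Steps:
q = -53/2 (q = 3 - ½*59 = 3 - 59/2 = -53/2 ≈ -26.500)
K(m) = 123/2 (K(m) = -53/2 - 1*(-88) = -53/2 + 88 = 123/2)
o = 4 (o = (-2)² = 4)
u(M) = 22 (u(M) = -2 + 6*(4 + 0) = -2 + 6*4 = -2 + 24 = 22)
K(127)/u(19) + 16944/o = (123/2)/22 + 16944/4 = (123/2)*(1/22) + 16944*(¼) = 123/44 + 4236 = 186507/44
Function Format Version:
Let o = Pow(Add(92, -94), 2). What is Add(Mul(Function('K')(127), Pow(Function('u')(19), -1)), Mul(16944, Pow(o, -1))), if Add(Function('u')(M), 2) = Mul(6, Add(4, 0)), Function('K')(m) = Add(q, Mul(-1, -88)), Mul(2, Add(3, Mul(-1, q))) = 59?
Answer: Rational(186507, 44) ≈ 4238.8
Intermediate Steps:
q = Rational(-53, 2) (q = Add(3, Mul(Rational(-1, 2), 59)) = Add(3, Rational(-59, 2)) = Rational(-53, 2) ≈ -26.500)
Function('K')(m) = Rational(123, 2) (Function('K')(m) = Add(Rational(-53, 2), Mul(-1, -88)) = Add(Rational(-53, 2), 88) = Rational(123, 2))
o = 4 (o = Pow(-2, 2) = 4)
Function('u')(M) = 22 (Function('u')(M) = Add(-2, Mul(6, Add(4, 0))) = Add(-2, Mul(6, 4)) = Add(-2, 24) = 22)
Add(Mul(Function('K')(127), Pow(Function('u')(19), -1)), Mul(16944, Pow(o, -1))) = Add(Mul(Rational(123, 2), Pow(22, -1)), Mul(16944, Pow(4, -1))) = Add(Mul(Rational(123, 2), Rational(1, 22)), Mul(16944, Rational(1, 4))) = Add(Rational(123, 44), 4236) = Rational(186507, 44)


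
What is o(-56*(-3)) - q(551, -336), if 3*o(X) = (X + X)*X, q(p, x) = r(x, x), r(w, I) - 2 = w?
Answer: 19150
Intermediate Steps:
r(w, I) = 2 + w
q(p, x) = 2 + x
o(X) = 2*X²/3 (o(X) = ((X + X)*X)/3 = ((2*X)*X)/3 = (2*X²)/3 = 2*X²/3)
o(-56*(-3)) - q(551, -336) = 2*(-56*(-3))²/3 - (2 - 336) = (⅔)*168² - 1*(-334) = (⅔)*28224 + 334 = 18816 + 334 = 19150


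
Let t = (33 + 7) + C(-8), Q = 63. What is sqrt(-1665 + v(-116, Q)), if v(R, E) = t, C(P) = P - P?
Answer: 5*I*sqrt(65) ≈ 40.311*I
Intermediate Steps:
C(P) = 0
t = 40 (t = (33 + 7) + 0 = 40 + 0 = 40)
v(R, E) = 40
sqrt(-1665 + v(-116, Q)) = sqrt(-1665 + 40) = sqrt(-1625) = 5*I*sqrt(65)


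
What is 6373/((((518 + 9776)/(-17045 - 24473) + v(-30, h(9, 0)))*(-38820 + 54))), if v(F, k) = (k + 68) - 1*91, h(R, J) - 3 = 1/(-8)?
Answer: 529188428/65579957625 ≈ 0.0080694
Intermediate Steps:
h(R, J) = 23/8 (h(R, J) = 3 + 1/(-8) = 3 - ⅛ = 23/8)
v(F, k) = -23 + k (v(F, k) = (68 + k) - 91 = -23 + k)
6373/((((518 + 9776)/(-17045 - 24473) + v(-30, h(9, 0)))*(-38820 + 54))) = 6373/((((518 + 9776)/(-17045 - 24473) + (-23 + 23/8))*(-38820 + 54))) = 6373/(((10294/(-41518) - 161/8)*(-38766))) = 6373/(((10294*(-1/41518) - 161/8)*(-38766))) = 6373/(((-5147/20759 - 161/8)*(-38766))) = 6373/((-3383375/166072*(-38766))) = 6373/(65579957625/83036) = 6373*(83036/65579957625) = 529188428/65579957625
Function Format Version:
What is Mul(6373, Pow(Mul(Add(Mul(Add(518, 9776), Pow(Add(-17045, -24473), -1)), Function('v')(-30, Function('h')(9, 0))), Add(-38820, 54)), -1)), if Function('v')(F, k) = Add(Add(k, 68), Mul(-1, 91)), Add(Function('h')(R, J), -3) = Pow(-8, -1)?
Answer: Rational(529188428, 65579957625) ≈ 0.0080694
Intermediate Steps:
Function('h')(R, J) = Rational(23, 8) (Function('h')(R, J) = Add(3, Pow(-8, -1)) = Add(3, Rational(-1, 8)) = Rational(23, 8))
Function('v')(F, k) = Add(-23, k) (Function('v')(F, k) = Add(Add(68, k), -91) = Add(-23, k))
Mul(6373, Pow(Mul(Add(Mul(Add(518, 9776), Pow(Add(-17045, -24473), -1)), Function('v')(-30, Function('h')(9, 0))), Add(-38820, 54)), -1)) = Mul(6373, Pow(Mul(Add(Mul(Add(518, 9776), Pow(Add(-17045, -24473), -1)), Add(-23, Rational(23, 8))), Add(-38820, 54)), -1)) = Mul(6373, Pow(Mul(Add(Mul(10294, Pow(-41518, -1)), Rational(-161, 8)), -38766), -1)) = Mul(6373, Pow(Mul(Add(Mul(10294, Rational(-1, 41518)), Rational(-161, 8)), -38766), -1)) = Mul(6373, Pow(Mul(Add(Rational(-5147, 20759), Rational(-161, 8)), -38766), -1)) = Mul(6373, Pow(Mul(Rational(-3383375, 166072), -38766), -1)) = Mul(6373, Pow(Rational(65579957625, 83036), -1)) = Mul(6373, Rational(83036, 65579957625)) = Rational(529188428, 65579957625)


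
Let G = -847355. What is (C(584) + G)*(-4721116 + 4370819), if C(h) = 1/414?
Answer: 122885928225793/414 ≈ 2.9683e+11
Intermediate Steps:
C(h) = 1/414
(C(584) + G)*(-4721116 + 4370819) = (1/414 - 847355)*(-4721116 + 4370819) = -350804969/414*(-350297) = 122885928225793/414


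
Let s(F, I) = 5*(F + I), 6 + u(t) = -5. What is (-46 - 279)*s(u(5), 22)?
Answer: -17875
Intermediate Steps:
u(t) = -11 (u(t) = -6 - 5 = -11)
s(F, I) = 5*F + 5*I
(-46 - 279)*s(u(5), 22) = (-46 - 279)*(5*(-11) + 5*22) = -325*(-55 + 110) = -325*55 = -17875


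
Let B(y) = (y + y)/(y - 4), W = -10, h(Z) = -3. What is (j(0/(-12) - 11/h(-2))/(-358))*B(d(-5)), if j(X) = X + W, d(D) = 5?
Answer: 95/537 ≈ 0.17691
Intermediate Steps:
B(y) = 2*y/(-4 + y) (B(y) = (2*y)/(-4 + y) = 2*y/(-4 + y))
j(X) = -10 + X (j(X) = X - 10 = -10 + X)
(j(0/(-12) - 11/h(-2))/(-358))*B(d(-5)) = ((-10 + (0/(-12) - 11/(-3)))/(-358))*(2*5/(-4 + 5)) = ((-10 + (0*(-1/12) - 11*(-⅓)))*(-1/358))*(2*5/1) = ((-10 + (0 + 11/3))*(-1/358))*(2*5*1) = ((-10 + 11/3)*(-1/358))*10 = -19/3*(-1/358)*10 = (19/1074)*10 = 95/537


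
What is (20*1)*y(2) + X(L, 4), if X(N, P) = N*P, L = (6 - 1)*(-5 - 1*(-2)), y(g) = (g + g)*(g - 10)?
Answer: -700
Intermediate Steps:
y(g) = 2*g*(-10 + g) (y(g) = (2*g)*(-10 + g) = 2*g*(-10 + g))
L = -15 (L = 5*(-5 + 2) = 5*(-3) = -15)
(20*1)*y(2) + X(L, 4) = (20*1)*(2*2*(-10 + 2)) - 15*4 = 20*(2*2*(-8)) - 60 = 20*(-32) - 60 = -640 - 60 = -700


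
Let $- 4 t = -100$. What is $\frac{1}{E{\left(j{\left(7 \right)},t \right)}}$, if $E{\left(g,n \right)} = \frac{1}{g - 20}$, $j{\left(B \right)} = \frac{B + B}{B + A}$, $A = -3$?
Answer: $- \frac{33}{2} \approx -16.5$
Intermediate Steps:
$t = 25$ ($t = \left(- \frac{1}{4}\right) \left(-100\right) = 25$)
$j{\left(B \right)} = \frac{2 B}{-3 + B}$ ($j{\left(B \right)} = \frac{B + B}{B - 3} = \frac{2 B}{-3 + B}$)
$E{\left(g,n \right)} = \frac{1}{-20 + g}$
$\frac{1}{E{\left(j{\left(7 \right)},t \right)}} = \frac{1}{\frac{1}{-20 + 2 \cdot 7 \frac{1}{-3 + 7}}} = \frac{1}{\frac{1}{-20 + 2 \cdot 7 \cdot \frac{1}{4}}} = \frac{1}{\frac{1}{-20 + \frac{7}{2}}} = \frac{1}{\frac{1}{- \frac{33}{2}}} = \frac{1}{- \frac{2}{33}} = - \frac{33}{2}$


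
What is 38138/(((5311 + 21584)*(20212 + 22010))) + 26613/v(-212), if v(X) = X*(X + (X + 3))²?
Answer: -14393818892137/21334398699166740 ≈ -0.00067468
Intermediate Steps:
v(X) = X*(3 + 2*X)² (v(X) = X*(X + (3 + X))² = X*(3 + 2*X)²)
38138/(((5311 + 21584)*(20212 + 22010))) + 26613/v(-212) = 38138/(((5311 + 21584)*(20212 + 22010))) + 26613/((-212*(3 + 2*(-212))²)) = 38138/((26895*42222)) + 26613/((-212*(3 - 424)²)) = 38138/1135560690 + 26613/((-212*(-421)²)) = 38138*(1/1135560690) + 26613/((-212*177241)) = 19069/567780345 + 26613/(-37575092) = 19069/567780345 + 26613*(-1/37575092) = 19069/567780345 - 26613/37575092 = -14393818892137/21334398699166740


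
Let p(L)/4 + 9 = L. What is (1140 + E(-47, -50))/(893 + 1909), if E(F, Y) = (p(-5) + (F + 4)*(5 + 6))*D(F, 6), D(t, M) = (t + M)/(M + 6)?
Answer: 35369/33624 ≈ 1.0519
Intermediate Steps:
D(t, M) = (M + t)/(6 + M)
p(L) = -36 + 4*L
E(F, Y) = (½ + F/12)*(-12 + 11*F) (E(F, Y) = ((-36 + 4*(-5)) + (F + 4)*(5 + 6))*((6 + F)/(6 + 6)) = ((-36 - 20) + (4 + F)*11)*((6 + F)/12) = (-56 + (44 + 11*F))*((6 + F)/12) = (-12 + 11*F)*(½ + F/12) = (½ + F/12)*(-12 + 11*F))
(1140 + E(-47, -50))/(893 + 1909) = (1140 + (-12 + 11*(-47))*(6 - 47)/12)/(893 + 1909) = (1140 + (1/12)*(-12 - 517)*(-41))/2802 = (1140 + (1/12)*(-529)*(-41))*(1/2802) = (1140 + 21689/12)*(1/2802) = (35369/12)*(1/2802) = 35369/33624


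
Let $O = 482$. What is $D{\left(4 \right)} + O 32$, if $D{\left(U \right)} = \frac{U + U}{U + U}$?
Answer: $15425$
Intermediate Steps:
$D{\left(U \right)} = 1$ ($D{\left(U \right)} = \frac{2 U}{2 U} = 2 U \frac{1}{2 U} = 1$)
$D{\left(4 \right)} + O 32 = 1 + 482 \cdot 32 = 1 + 15424 = 15425$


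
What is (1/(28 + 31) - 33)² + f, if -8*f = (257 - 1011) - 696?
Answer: 17671389/13924 ≈ 1269.1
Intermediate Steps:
f = 725/4 (f = -((257 - 1011) - 696)/8 = -(-754 - 696)/8 = -⅛*(-1450) = 725/4 ≈ 181.25)
(1/(28 + 31) - 33)² + f = (1/(28 + 31) - 33)² + 725/4 = (1/59 - 33)² + 725/4 = (-1946/59)² + 725/4 = 3786916/3481 + 725/4 = 17671389/13924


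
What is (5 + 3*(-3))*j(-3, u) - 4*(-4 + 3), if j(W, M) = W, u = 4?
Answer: 16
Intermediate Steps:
(5 + 3*(-3))*j(-3, u) - 4*(-4 + 3) = (5 + 3*(-3))*(-3) - 4*(-4 + 3) = (5 - 9)*(-3) - 4*(-1) = -4*(-3) + 4 = 12 + 4 = 16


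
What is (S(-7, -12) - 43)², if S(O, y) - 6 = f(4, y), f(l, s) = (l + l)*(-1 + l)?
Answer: 169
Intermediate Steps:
f(l, s) = 2*l*(-1 + l) (f(l, s) = (2*l)*(-1 + l) = 2*l*(-1 + l))
S(O, y) = 30 (S(O, y) = 6 + 2*4*(-1 + 4) = 6 + 2*4*3 = 6 + 24 = 30)
(S(-7, -12) - 43)² = (30 - 43)² = (-13)² = 169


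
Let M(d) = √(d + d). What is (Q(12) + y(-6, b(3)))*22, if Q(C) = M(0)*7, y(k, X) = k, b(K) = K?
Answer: -132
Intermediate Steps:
M(d) = √2*√d (M(d) = √(2*d) = √2*√d)
Q(C) = 0 (Q(C) = (√2*√0)*7 = (√2*0)*7 = 0*7 = 0)
(Q(12) + y(-6, b(3)))*22 = (0 - 6)*22 = -6*22 = -132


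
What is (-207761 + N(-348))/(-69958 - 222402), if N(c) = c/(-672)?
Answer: 11634587/16372160 ≈ 0.71063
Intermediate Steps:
N(c) = -c/672 (N(c) = c*(-1/672) = -c/672)
(-207761 + N(-348))/(-69958 - 222402) = (-207761 - 1/672*(-348))/(-69958 - 222402) = (-207761 + 29/56)/(-292360) = -11634587/56*(-1/292360) = 11634587/16372160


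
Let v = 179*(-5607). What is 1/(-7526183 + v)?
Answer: -1/8529836 ≈ -1.1724e-7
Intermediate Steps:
v = -1003653
1/(-7526183 + v) = 1/(-7526183 - 1003653) = 1/(-8529836) = -1/8529836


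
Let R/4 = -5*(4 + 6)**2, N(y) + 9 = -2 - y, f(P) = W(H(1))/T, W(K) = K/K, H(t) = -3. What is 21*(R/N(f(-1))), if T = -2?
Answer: 4000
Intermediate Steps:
W(K) = 1
f(P) = -1/2 (f(P) = 1/(-2) = 1*(-1/2) = -1/2)
N(y) = -11 - y (N(y) = -9 + (-2 - y) = -11 - y)
R = -2000 (R = 4*(-5*(4 + 6)**2) = 4*(-5*10**2) = 4*(-5*100) = 4*(-500) = -2000)
21*(R/N(f(-1))) = 21*(-2000/(-11 - 1*(-1/2))) = 21*(-2000/(-11 + 1/2)) = 21*(-2000/(-21/2)) = 21*(-2000*(-2/21)) = 21*(4000/21) = 4000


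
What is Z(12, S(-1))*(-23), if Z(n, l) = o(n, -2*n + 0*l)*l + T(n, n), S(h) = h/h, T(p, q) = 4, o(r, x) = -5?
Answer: 23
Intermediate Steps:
S(h) = 1
Z(n, l) = 4 - 5*l (Z(n, l) = -5*l + 4 = 4 - 5*l)
Z(12, S(-1))*(-23) = (4 - 5*1)*(-23) = (4 - 5)*(-23) = -1*(-23) = 23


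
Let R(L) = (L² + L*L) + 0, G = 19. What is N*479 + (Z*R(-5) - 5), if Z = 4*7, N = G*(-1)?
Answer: -7706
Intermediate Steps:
N = -19 (N = 19*(-1) = -19)
R(L) = 2*L² (R(L) = (L² + L²) + 0 = 2*L² + 0 = 2*L²)
Z = 28
N*479 + (Z*R(-5) - 5) = -19*479 + (28*(2*(-5)²) - 5) = -9101 + (28*(2*25) - 5) = -9101 + (28*50 - 5) = -9101 + (1400 - 5) = -9101 + 1395 = -7706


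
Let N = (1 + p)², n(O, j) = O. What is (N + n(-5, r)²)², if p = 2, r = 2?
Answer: 1156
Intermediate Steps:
N = 9 (N = (1 + 2)² = 3² = 9)
(N + n(-5, r)²)² = (9 + (-5)²)² = (9 + 25)² = 34² = 1156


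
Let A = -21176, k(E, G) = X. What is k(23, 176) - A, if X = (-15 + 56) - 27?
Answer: 21190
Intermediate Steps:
X = 14 (X = 41 - 27 = 14)
k(E, G) = 14
k(23, 176) - A = 14 - 1*(-21176) = 14 + 21176 = 21190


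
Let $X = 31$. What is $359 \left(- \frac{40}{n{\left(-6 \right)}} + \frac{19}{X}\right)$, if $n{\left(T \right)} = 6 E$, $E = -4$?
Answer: $\frac{76108}{93} \approx 818.37$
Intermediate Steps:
$n{\left(T \right)} = -24$ ($n{\left(T \right)} = 6 \left(-4\right) = -24$)
$359 \left(- \frac{40}{n{\left(-6 \right)}} + \frac{19}{X}\right) = 359 \left(- \frac{40}{-24} + \frac{19}{31}\right) = 359 \left(\left(-40\right) \left(- \frac{1}{24}\right) + 19 \cdot \frac{1}{31}\right) = 359 \left(\frac{5}{3} + \frac{19}{31}\right) = 359 \cdot \frac{212}{93} = \frac{76108}{93}$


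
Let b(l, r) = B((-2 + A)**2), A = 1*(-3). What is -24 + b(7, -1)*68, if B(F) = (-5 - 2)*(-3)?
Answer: 1404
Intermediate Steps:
A = -3
B(F) = 21 (B(F) = -7*(-3) = 21)
b(l, r) = 21
-24 + b(7, -1)*68 = -24 + 21*68 = -24 + 1428 = 1404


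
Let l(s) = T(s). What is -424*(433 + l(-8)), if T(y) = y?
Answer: -180200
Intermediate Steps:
l(s) = s
-424*(433 + l(-8)) = -424*(433 - 8) = -424*425 = -180200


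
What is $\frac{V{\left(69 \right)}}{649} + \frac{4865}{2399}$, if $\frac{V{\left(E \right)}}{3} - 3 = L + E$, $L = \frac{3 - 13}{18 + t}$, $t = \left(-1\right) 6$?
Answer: $\frac{7339143}{3113902} \approx 2.3569$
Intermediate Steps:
$t = -6$
$L = - \frac{5}{6}$ ($L = \frac{3 - 13}{18 - 6} = - \frac{10}{12} = \left(-10\right) \frac{1}{12} = - \frac{5}{6} \approx -0.83333$)
$V{\left(E \right)} = \frac{13}{2} + 3 E$ ($V{\left(E \right)} = 9 + 3 \left(- \frac{5}{6} + E\right) = 9 + \left(- \frac{5}{2} + 3 E\right) = \frac{13}{2} + 3 E$)
$\frac{V{\left(69 \right)}}{649} + \frac{4865}{2399} = \frac{\frac{13}{2} + 3 \cdot 69}{649} + \frac{4865}{2399} = \left(\frac{13}{2} + 207\right) \frac{1}{649} + 4865 \cdot \frac{1}{2399} = \frac{427}{2} \cdot \frac{1}{649} + \frac{4865}{2399} = \frac{427}{1298} + \frac{4865}{2399} = \frac{7339143}{3113902}$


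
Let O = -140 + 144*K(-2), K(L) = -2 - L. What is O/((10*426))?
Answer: -7/213 ≈ -0.032864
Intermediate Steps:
O = -140 (O = -140 + 144*(-2 - 1*(-2)) = -140 + 144*(-2 + 2) = -140 + 144*0 = -140 + 0 = -140)
O/((10*426)) = -140/(10*426) = -140/4260 = -140*1/4260 = -7/213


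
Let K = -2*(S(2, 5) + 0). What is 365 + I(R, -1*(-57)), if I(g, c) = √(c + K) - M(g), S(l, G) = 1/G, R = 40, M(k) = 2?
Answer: 363 + √1415/5 ≈ 370.52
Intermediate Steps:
K = -⅖ (K = -2*(1/5 + 0) = -2*(⅕ + 0) = -2*⅕ = -⅖ ≈ -0.40000)
I(g, c) = -2 + √(-⅖ + c) (I(g, c) = √(c - ⅖) - 1*2 = √(-⅖ + c) - 2 = -2 + √(-⅖ + c))
365 + I(R, -1*(-57)) = 365 + (-2 + √(-10 + 25*(-1*(-57)))/5) = 365 + (-2 + √(-10 + 25*57)/5) = 365 + (-2 + √(-10 + 1425)/5) = 365 + (-2 + √1415/5) = 363 + √1415/5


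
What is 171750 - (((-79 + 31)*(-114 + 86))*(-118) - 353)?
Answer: 330695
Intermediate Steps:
171750 - (((-79 + 31)*(-114 + 86))*(-118) - 353) = 171750 - (-48*(-28)*(-118) - 353) = 171750 - (1344*(-118) - 353) = 171750 - (-158592 - 353) = 171750 - 1*(-158945) = 171750 + 158945 = 330695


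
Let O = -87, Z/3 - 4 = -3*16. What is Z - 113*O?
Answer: 9699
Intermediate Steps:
Z = -132 (Z = 12 + 3*(-3*16) = 12 + 3*(-48) = 12 - 144 = -132)
Z - 113*O = -132 - 113*(-87) = -132 + 9831 = 9699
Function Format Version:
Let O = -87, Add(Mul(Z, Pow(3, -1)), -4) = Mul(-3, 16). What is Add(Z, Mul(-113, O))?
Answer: 9699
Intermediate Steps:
Z = -132 (Z = Add(12, Mul(3, Mul(-3, 16))) = Add(12, Mul(3, -48)) = Add(12, -144) = -132)
Add(Z, Mul(-113, O)) = Add(-132, Mul(-113, -87)) = Add(-132, 9831) = 9699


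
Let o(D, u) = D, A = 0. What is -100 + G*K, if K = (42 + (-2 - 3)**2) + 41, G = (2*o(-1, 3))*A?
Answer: -100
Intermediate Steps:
G = 0 (G = (2*(-1))*0 = -2*0 = 0)
K = 108 (K = (42 + (-5)**2) + 41 = (42 + 25) + 41 = 67 + 41 = 108)
-100 + G*K = -100 + 0*108 = -100 + 0 = -100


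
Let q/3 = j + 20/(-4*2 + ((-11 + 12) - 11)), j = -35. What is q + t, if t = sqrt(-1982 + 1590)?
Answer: -325/3 + 14*I*sqrt(2) ≈ -108.33 + 19.799*I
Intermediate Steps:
t = 14*I*sqrt(2) (t = sqrt(-392) = 14*I*sqrt(2) ≈ 19.799*I)
q = -325/3 (q = 3*(-35 + 20/(-4*2 + ((-11 + 12) - 11))) = 3*(-35 + 20/(-8 + (1 - 11))) = 3*(-35 + 20/(-8 - 10)) = 3*(-35 + 20/(-18)) = 3*(-35 + 20*(-1/18)) = 3*(-35 - 10/9) = 3*(-325/9) = -325/3 ≈ -108.33)
q + t = -325/3 + 14*I*sqrt(2)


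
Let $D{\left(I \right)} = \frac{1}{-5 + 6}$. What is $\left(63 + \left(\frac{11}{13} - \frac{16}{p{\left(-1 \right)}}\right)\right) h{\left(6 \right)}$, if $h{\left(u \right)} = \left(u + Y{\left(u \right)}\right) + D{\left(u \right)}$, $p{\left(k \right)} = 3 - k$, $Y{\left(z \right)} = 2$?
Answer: $\frac{7002}{13} \approx 538.62$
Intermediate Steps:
$D{\left(I \right)} = 1$ ($D{\left(I \right)} = 1^{-1} = 1$)
$h{\left(u \right)} = 3 + u$ ($h{\left(u \right)} = \left(u + 2\right) + 1 = \left(2 + u\right) + 1 = 3 + u$)
$\left(63 + \left(\frac{11}{13} - \frac{16}{p{\left(-1 \right)}}\right)\right) h{\left(6 \right)} = \left(63 + \left(\frac{11}{13} - \frac{16}{3 - -1}\right)\right) \left(3 + 6\right) = \left(63 + \left(11 \cdot \frac{1}{13} - \frac{16}{3 + 1}\right)\right) 9 = \left(63 + \left(\frac{11}{13} - \frac{16}{4}\right)\right) 9 = \left(63 + \left(\frac{11}{13} - 4\right)\right) 9 = \left(63 - \frac{41}{13}\right) 9 = \frac{778}{13} \cdot 9 = \frac{7002}{13}$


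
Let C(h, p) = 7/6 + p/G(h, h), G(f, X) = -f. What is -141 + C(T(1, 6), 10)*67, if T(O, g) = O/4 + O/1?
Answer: -3593/6 ≈ -598.83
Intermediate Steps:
T(O, g) = 5*O/4 (T(O, g) = O*(1/4) + O*1 = O/4 + O = 5*O/4)
C(h, p) = 7/6 - p/h (C(h, p) = 7/6 + p/((-h)) = 7*(1/6) + p*(-1/h) = 7/6 - p/h)
-141 + C(T(1, 6), 10)*67 = -141 + (7/6 - 1*10/(5/4)*1)*67 = -141 + (7/6 - 1*10/5/4)*67 = -141 + (7/6 - 1*10*4/5)*67 = -141 + (7/6 - 8)*67 = -141 - 41/6*67 = -141 - 2747/6 = -3593/6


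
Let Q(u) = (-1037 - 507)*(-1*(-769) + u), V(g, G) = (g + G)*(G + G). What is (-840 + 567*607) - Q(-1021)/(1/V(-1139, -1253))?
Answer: -2332330087647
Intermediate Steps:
V(g, G) = 2*G*(G + g) (V(g, G) = (G + g)*(2*G) = 2*G*(G + g))
Q(u) = -1187336 - 1544*u (Q(u) = -1544*(769 + u) = -1187336 - 1544*u)
(-840 + 567*607) - Q(-1021)/(1/V(-1139, -1253)) = (-840 + 567*607) - (-1187336 - 1544*(-1021))/(1/(2*(-1253)*(-1253 - 1139))) = (-840 + 344169) - (-1187336 + 1576424)/(1/(2*(-1253)*(-2392))) = 343329 - 389088/(1/5994352) = 343329 - 389088/1/5994352 = 343329 - 389088*5994352 = 343329 - 1*2332330430976 = 343329 - 2332330430976 = -2332330087647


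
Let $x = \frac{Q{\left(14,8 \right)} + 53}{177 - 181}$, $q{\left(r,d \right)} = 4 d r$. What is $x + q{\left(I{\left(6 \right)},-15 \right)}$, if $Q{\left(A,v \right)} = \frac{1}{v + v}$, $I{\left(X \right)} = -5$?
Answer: $\frac{18351}{64} \approx 286.73$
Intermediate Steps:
$Q{\left(A,v \right)} = \frac{1}{2 v}$
$q{\left(r,d \right)} = 4 d r$
$x = - \frac{849}{64}$ ($x = \frac{\frac{1}{2 \cdot 8} + 53}{177 - 181} = \frac{\frac{1}{2} \cdot \frac{1}{8} + 53}{-4} = \left(\frac{1}{16} + 53\right) \left(- \frac{1}{4}\right) = \frac{849}{16} \left(- \frac{1}{4}\right) = - \frac{849}{64} \approx -13.266$)
$x + q{\left(I{\left(6 \right)},-15 \right)} = - \frac{849}{64} + 4 \left(-15\right) \left(-5\right) = - \frac{849}{64} + 300 = \frac{18351}{64}$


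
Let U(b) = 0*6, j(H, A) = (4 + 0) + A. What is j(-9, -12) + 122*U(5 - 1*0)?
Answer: -8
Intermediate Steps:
j(H, A) = 4 + A
U(b) = 0
j(-9, -12) + 122*U(5 - 1*0) = (4 - 12) + 122*0 = -8 + 0 = -8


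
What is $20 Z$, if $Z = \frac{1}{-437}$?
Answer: $- \frac{20}{437} \approx -0.045767$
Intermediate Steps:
$Z = - \frac{1}{437} \approx -0.0022883$
$20 Z = 20 \left(- \frac{1}{437}\right) = - \frac{20}{437}$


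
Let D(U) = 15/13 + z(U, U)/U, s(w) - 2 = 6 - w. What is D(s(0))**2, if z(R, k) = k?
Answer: 784/169 ≈ 4.6391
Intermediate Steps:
s(w) = 8 - w (s(w) = 2 + (6 - w) = 8 - w)
D(U) = 28/13 (D(U) = 15/13 + U/U = 15*(1/13) + 1 = 15/13 + 1 = 28/13)
D(s(0))**2 = (28/13)**2 = 784/169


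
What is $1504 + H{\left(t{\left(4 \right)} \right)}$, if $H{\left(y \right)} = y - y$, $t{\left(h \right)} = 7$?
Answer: $1504$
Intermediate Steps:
$H{\left(y \right)} = 0$
$1504 + H{\left(t{\left(4 \right)} \right)} = 1504 + 0 = 1504$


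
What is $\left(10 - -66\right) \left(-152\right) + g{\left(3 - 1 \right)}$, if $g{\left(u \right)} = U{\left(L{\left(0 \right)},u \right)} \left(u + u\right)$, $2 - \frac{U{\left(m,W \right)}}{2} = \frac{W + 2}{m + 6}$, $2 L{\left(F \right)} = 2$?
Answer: $- \frac{80784}{7} \approx -11541.0$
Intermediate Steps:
$L{\left(F \right)} = 1$ ($L{\left(F \right)} = \frac{1}{2} \cdot 2 = 1$)
$U{\left(m,W \right)} = 4 - \frac{2 \left(2 + W\right)}{6 + m}$ ($U{\left(m,W \right)} = 4 - 2 \frac{W + 2}{m + 6} = 4 - 2 \frac{2 + W}{6 + m} = 4 - \frac{2 \left(2 + W\right)}{6 + m}$)
$g{\left(u \right)} = 2 u \left(\frac{24}{7} - \frac{2 u}{7}\right)$ ($g{\left(u \right)} = \frac{2 \left(10 - u + 2 \cdot 1\right)}{6 + 1} \left(u + u\right) = \frac{2 \left(10 - u + 2\right)}{7} \cdot 2 u = 2 \cdot \frac{1}{7} \left(12 - u\right) 2 u = \left(\frac{24}{7} - \frac{2 u}{7}\right) 2 u = 2 u \left(\frac{24}{7} - \frac{2 u}{7}\right)$)
$\left(10 - -66\right) \left(-152\right) + g{\left(3 - 1 \right)} = \left(10 - -66\right) \left(-152\right) + \frac{4 \left(3 - 1\right) \left(12 - \left(3 - 1\right)\right)}{7} = \left(10 + 66\right) \left(-152\right) + \frac{4 \left(3 - 1\right) \left(12 - \left(3 - 1\right)\right)}{7} = 76 \left(-152\right) + \frac{4}{7} \cdot 2 \left(12 - 2\right) = -11552 + \frac{4}{7} \cdot 2 \left(12 - 2\right) = -11552 + \frac{4}{7} \cdot 2 \cdot 10 = -11552 + \frac{80}{7} = - \frac{80784}{7}$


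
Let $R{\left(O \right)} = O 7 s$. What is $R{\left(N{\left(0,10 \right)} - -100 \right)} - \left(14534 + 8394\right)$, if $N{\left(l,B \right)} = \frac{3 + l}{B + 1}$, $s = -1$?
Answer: $- \frac{259929}{11} \approx -23630.0$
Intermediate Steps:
$N{\left(l,B \right)} = \frac{3 + l}{1 + B}$
$R{\left(O \right)} = - 7 O$ ($R{\left(O \right)} = O 7 \left(-1\right) = 7 O \left(-1\right) = - 7 O$)
$R{\left(N{\left(0,10 \right)} - -100 \right)} - \left(14534 + 8394\right) = - 7 \left(\frac{3 + 0}{1 + 10} - -100\right) - \left(14534 + 8394\right) = - 7 \left(\frac{1}{11} \cdot 3 + 100\right) - 22928 = - 7 \left(\frac{3}{11} + 100\right) - 22928 = \left(-7\right) \frac{1103}{11} - 22928 = - \frac{7721}{11} - 22928 = - \frac{259929}{11}$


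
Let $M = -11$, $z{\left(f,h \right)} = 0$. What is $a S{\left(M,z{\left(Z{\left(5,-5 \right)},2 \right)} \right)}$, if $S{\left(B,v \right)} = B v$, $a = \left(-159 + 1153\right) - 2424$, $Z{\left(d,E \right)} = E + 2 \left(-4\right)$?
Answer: $0$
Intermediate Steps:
$Z{\left(d,E \right)} = -8 + E$ ($Z{\left(d,E \right)} = E - 8 = -8 + E$)
$a = -1430$ ($a = 994 - 2424 = -1430$)
$a S{\left(M,z{\left(Z{\left(5,-5 \right)},2 \right)} \right)} = - 1430 \left(\left(-11\right) 0\right) = \left(-1430\right) 0 = 0$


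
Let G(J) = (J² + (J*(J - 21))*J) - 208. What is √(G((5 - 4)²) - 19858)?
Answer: I*√20085 ≈ 141.72*I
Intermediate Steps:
G(J) = -208 + J² + J²*(-21 + J) (G(J) = (J² + (J*(-21 + J))*J) - 208 = (J² + J²*(-21 + J)) - 208 = -208 + J² + J²*(-21 + J))
√(G((5 - 4)²) - 19858) = √((-208 + ((5 - 4)²)³ - 20*(5 - 4)⁴) - 19858) = √((-208 + (1²)³ - 20*(1²)²) - 19858) = √((-208 + 1³ - 20*1²) - 19858) = √((-208 + 1 - 20*1) - 19858) = √((-208 + 1 - 20) - 19858) = √(-227 - 19858) = √(-20085) = I*√20085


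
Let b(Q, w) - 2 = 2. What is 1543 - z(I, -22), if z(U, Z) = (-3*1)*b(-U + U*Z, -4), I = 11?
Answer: 1555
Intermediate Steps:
b(Q, w) = 4 (b(Q, w) = 2 + 2 = 4)
z(U, Z) = -12 (z(U, Z) = -3*1*4 = -3*4 = -12)
1543 - z(I, -22) = 1543 - 1*(-12) = 1543 + 12 = 1555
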